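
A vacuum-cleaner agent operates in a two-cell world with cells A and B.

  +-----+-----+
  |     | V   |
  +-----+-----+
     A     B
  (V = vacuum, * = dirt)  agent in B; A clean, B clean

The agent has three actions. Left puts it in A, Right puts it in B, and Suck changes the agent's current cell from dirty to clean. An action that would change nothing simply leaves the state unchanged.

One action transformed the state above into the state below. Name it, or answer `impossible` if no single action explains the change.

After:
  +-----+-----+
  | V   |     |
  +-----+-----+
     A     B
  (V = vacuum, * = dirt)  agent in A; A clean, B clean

try  Left: <A|clean|clean>  ← match
try Right: <B|clean|clean>
try  Suck: <B|clean|clean>

Left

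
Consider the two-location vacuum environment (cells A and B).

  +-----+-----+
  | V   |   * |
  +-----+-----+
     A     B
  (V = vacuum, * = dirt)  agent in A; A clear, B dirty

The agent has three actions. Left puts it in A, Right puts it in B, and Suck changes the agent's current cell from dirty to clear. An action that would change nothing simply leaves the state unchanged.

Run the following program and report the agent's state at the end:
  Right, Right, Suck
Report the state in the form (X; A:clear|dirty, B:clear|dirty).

(B; A:clear, B:clear)

t=1 Right ⇒ (B; A:clear, B:dirty)
t=2 Right ⇒ (B; A:clear, B:dirty)
t=3 Suck ⇒ (B; A:clear, B:clear)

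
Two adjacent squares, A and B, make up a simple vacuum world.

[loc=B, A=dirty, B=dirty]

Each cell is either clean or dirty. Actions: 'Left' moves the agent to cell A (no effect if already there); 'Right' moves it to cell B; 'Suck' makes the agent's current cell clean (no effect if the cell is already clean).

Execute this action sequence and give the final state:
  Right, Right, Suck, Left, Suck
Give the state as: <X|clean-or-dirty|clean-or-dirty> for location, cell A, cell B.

<A|clean|clean>

1) do Right; now <B|dirty|dirty>
2) do Right; now <B|dirty|dirty>
3) do Suck; now <B|dirty|clean>
4) do Left; now <A|dirty|clean>
5) do Suck; now <A|clean|clean>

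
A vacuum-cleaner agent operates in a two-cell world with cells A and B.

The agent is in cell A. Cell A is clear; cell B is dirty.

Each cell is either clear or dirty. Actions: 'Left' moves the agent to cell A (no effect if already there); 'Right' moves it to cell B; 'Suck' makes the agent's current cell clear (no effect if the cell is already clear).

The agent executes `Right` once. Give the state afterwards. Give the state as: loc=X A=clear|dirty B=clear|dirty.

start: loc=A A=clear B=dirty
t=1 Right ⇒ loc=B A=clear B=dirty

loc=B A=clear B=dirty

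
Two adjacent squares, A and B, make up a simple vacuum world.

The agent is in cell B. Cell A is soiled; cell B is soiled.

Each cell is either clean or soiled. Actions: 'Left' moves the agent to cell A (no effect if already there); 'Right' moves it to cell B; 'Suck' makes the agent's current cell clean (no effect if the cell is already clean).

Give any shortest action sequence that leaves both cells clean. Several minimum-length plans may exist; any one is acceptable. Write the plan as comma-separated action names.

Suck, Left, Suck

Suck (#1): loc=B A=soiled B=clean
Left (#2): loc=A A=soiled B=clean
Suck (#3): loc=A A=clean B=clean
min 3: Suck B + move + Suck A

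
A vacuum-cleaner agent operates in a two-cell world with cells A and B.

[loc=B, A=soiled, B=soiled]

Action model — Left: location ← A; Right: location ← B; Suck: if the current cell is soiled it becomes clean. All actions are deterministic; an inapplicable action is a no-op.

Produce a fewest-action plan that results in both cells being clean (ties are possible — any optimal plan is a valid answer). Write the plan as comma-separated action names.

1. Suck → in B — A soiled, B clean
2. Left → in A — A soiled, B clean
3. Suck → in A — A clean, B clean
min 3: Suck B + move + Suck A

Suck, Left, Suck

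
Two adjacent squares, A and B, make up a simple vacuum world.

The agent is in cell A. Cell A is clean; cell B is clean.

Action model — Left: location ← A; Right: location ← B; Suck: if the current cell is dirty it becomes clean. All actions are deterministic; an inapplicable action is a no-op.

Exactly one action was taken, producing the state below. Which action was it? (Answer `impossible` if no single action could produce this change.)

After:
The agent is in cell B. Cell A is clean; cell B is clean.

try  Left: loc=A A=clean B=clean
try Right: loc=B A=clean B=clean  ← match
try  Suck: loc=A A=clean B=clean

Right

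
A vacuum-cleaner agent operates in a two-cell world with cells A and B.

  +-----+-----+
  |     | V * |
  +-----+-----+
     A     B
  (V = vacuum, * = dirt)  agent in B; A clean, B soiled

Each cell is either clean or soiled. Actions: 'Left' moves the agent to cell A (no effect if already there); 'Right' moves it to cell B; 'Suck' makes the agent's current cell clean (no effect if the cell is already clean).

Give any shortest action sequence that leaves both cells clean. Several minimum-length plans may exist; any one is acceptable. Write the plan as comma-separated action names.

1) do Suck; now in B — A clean, B clean
min 1: B is soiled, one Suck

Suck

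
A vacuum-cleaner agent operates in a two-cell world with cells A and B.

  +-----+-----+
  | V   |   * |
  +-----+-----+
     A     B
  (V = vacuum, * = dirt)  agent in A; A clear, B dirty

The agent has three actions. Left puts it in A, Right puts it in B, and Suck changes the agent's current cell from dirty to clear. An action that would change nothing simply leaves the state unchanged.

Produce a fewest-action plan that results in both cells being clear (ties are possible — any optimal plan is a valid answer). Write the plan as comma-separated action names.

1) do Right; now (B; A:clear, B:dirty)
2) do Suck; now (B; A:clear, B:clear)
min 2: go B then Suck

Right, Suck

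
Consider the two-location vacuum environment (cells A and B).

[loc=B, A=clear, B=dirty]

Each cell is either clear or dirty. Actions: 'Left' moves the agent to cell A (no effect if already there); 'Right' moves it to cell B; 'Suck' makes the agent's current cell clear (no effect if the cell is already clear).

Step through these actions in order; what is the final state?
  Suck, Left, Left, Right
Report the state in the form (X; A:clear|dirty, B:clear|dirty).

(B; A:clear, B:clear)

step 1/4 (Suck): (B; A:clear, B:clear)
step 2/4 (Left): (A; A:clear, B:clear)
step 3/4 (Left): (A; A:clear, B:clear)
step 4/4 (Right): (B; A:clear, B:clear)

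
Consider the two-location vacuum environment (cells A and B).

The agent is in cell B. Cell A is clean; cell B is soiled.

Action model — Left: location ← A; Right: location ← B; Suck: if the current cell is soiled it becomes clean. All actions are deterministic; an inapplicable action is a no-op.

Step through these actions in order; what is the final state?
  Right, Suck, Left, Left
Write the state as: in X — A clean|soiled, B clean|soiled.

1. Right → in B — A clean, B soiled
2. Suck → in B — A clean, B clean
3. Left → in A — A clean, B clean
4. Left → in A — A clean, B clean

in A — A clean, B clean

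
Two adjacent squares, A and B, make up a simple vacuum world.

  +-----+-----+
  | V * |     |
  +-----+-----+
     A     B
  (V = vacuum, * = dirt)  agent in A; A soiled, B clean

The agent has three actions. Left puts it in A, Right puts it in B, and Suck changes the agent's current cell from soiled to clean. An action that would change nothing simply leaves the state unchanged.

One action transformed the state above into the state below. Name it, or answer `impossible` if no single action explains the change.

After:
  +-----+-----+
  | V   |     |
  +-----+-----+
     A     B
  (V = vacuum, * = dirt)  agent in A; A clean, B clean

try  Left: <A|soiled|clean>
try Right: <B|soiled|clean>
try  Suck: <A|clean|clean>  ← match

Suck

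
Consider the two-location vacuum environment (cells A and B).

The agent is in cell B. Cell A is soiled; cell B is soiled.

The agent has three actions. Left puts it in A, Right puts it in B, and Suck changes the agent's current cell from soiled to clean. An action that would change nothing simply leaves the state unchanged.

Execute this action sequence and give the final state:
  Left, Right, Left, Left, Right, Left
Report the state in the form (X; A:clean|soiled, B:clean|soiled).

1. Left → (A; A:soiled, B:soiled)
2. Right → (B; A:soiled, B:soiled)
3. Left → (A; A:soiled, B:soiled)
4. Left → (A; A:soiled, B:soiled)
5. Right → (B; A:soiled, B:soiled)
6. Left → (A; A:soiled, B:soiled)

(A; A:soiled, B:soiled)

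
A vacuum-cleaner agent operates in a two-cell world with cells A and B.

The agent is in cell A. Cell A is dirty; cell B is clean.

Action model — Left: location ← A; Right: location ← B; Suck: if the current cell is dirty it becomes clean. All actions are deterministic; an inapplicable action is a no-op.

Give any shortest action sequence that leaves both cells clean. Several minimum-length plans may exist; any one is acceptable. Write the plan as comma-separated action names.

Suck (#1): in A — A clean, B clean
min 1: A is dirty, one Suck

Suck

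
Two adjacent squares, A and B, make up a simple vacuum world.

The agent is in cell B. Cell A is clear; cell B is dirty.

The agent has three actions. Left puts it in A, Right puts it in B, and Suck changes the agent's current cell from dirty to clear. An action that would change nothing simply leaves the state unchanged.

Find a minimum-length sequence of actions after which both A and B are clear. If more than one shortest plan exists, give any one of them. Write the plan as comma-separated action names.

Suck

step 1/1 (Suck): (B; A:clear, B:clear)
min 1: B is dirty, one Suck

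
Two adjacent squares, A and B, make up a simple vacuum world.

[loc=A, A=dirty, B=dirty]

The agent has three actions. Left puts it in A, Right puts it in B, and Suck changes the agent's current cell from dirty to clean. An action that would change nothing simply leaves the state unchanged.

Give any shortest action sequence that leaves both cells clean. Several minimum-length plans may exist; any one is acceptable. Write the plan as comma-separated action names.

Suck, Right, Suck

step 1/3 (Suck): loc=A A=clean B=dirty
step 2/3 (Right): loc=B A=clean B=dirty
step 3/3 (Suck): loc=B A=clean B=clean
min 3: Suck A + move + Suck B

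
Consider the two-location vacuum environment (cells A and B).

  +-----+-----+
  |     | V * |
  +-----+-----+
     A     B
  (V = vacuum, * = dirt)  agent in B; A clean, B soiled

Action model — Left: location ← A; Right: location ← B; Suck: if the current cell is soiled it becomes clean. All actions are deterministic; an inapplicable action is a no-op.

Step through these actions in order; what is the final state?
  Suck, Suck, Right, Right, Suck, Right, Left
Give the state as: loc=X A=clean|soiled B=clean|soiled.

1. Suck → loc=B A=clean B=clean
2. Suck → loc=B A=clean B=clean
3. Right → loc=B A=clean B=clean
4. Right → loc=B A=clean B=clean
5. Suck → loc=B A=clean B=clean
6. Right → loc=B A=clean B=clean
7. Left → loc=A A=clean B=clean

loc=A A=clean B=clean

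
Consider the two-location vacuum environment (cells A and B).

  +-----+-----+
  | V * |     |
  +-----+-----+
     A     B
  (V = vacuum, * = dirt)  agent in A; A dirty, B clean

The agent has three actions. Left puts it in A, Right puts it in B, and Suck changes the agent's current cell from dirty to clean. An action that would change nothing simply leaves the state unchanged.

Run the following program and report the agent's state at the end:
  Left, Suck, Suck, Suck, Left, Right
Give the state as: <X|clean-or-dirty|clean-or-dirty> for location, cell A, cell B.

<B|clean|clean>

1. Left → <A|dirty|clean>
2. Suck → <A|clean|clean>
3. Suck → <A|clean|clean>
4. Suck → <A|clean|clean>
5. Left → <A|clean|clean>
6. Right → <B|clean|clean>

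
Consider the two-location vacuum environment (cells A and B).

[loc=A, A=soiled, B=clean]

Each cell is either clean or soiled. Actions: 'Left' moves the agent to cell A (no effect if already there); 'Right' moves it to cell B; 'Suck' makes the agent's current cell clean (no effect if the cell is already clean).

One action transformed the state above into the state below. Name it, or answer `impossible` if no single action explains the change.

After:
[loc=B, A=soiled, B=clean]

try  Left: loc=A A=soiled B=clean
try Right: loc=B A=soiled B=clean  ← match
try  Suck: loc=A A=clean B=clean

Right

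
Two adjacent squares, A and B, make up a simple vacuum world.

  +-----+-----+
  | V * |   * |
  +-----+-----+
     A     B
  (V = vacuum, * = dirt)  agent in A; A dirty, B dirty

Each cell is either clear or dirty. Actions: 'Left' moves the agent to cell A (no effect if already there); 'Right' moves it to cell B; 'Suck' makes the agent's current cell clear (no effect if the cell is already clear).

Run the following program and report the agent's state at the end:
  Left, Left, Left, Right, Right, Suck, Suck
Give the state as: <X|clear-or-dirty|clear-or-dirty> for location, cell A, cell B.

t=1 Left ⇒ <A|dirty|dirty>
t=2 Left ⇒ <A|dirty|dirty>
t=3 Left ⇒ <A|dirty|dirty>
t=4 Right ⇒ <B|dirty|dirty>
t=5 Right ⇒ <B|dirty|dirty>
t=6 Suck ⇒ <B|dirty|clear>
t=7 Suck ⇒ <B|dirty|clear>

<B|dirty|clear>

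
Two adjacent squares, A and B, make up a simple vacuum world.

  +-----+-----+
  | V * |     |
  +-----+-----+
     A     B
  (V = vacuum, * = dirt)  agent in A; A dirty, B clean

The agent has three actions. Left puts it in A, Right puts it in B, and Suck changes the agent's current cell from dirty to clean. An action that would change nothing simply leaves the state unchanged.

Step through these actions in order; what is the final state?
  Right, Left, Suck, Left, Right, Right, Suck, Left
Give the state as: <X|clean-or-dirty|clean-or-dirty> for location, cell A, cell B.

<A|clean|clean>

t=1 Right ⇒ <B|dirty|clean>
t=2 Left ⇒ <A|dirty|clean>
t=3 Suck ⇒ <A|clean|clean>
t=4 Left ⇒ <A|clean|clean>
t=5 Right ⇒ <B|clean|clean>
t=6 Right ⇒ <B|clean|clean>
t=7 Suck ⇒ <B|clean|clean>
t=8 Left ⇒ <A|clean|clean>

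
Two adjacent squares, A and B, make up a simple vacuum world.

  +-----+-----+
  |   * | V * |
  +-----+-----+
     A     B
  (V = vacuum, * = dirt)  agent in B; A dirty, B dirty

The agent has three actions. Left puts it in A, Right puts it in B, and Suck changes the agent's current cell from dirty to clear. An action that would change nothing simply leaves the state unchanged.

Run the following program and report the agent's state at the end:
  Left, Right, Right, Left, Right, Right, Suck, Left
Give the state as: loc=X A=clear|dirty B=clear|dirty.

Left (#1): loc=A A=dirty B=dirty
Right (#2): loc=B A=dirty B=dirty
Right (#3): loc=B A=dirty B=dirty
Left (#4): loc=A A=dirty B=dirty
Right (#5): loc=B A=dirty B=dirty
Right (#6): loc=B A=dirty B=dirty
Suck (#7): loc=B A=dirty B=clear
Left (#8): loc=A A=dirty B=clear

loc=A A=dirty B=clear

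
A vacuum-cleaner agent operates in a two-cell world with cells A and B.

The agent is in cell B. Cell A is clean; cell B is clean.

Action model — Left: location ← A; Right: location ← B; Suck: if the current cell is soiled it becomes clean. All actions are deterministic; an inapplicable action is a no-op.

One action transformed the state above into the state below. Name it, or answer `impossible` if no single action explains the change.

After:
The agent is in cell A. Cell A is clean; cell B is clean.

Left

try  Left: loc=A A=clean B=clean  ← match
try Right: loc=B A=clean B=clean
try  Suck: loc=B A=clean B=clean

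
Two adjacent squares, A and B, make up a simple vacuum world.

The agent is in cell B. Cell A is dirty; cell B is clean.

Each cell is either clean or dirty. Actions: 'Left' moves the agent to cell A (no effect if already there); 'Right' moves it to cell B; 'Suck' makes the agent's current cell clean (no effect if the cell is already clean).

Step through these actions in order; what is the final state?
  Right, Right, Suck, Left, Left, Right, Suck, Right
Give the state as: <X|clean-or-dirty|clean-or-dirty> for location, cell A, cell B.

<B|dirty|clean>

[1] after Right: <B|dirty|clean>
[2] after Right: <B|dirty|clean>
[3] after Suck: <B|dirty|clean>
[4] after Left: <A|dirty|clean>
[5] after Left: <A|dirty|clean>
[6] after Right: <B|dirty|clean>
[7] after Suck: <B|dirty|clean>
[8] after Right: <B|dirty|clean>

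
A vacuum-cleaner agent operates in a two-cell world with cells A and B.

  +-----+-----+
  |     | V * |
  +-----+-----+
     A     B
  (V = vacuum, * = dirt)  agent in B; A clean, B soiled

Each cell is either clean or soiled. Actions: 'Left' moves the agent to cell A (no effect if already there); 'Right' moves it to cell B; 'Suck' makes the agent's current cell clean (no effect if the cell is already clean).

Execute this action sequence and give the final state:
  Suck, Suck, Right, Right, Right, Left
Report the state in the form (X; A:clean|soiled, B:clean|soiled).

Suck (#1): (B; A:clean, B:clean)
Suck (#2): (B; A:clean, B:clean)
Right (#3): (B; A:clean, B:clean)
Right (#4): (B; A:clean, B:clean)
Right (#5): (B; A:clean, B:clean)
Left (#6): (A; A:clean, B:clean)

(A; A:clean, B:clean)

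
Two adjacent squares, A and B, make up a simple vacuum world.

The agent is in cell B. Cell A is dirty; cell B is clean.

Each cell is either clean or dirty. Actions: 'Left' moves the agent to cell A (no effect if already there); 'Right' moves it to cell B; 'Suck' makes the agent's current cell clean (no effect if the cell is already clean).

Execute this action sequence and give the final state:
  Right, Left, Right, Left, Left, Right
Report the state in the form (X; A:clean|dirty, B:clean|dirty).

(B; A:dirty, B:clean)

Right (#1): (B; A:dirty, B:clean)
Left (#2): (A; A:dirty, B:clean)
Right (#3): (B; A:dirty, B:clean)
Left (#4): (A; A:dirty, B:clean)
Left (#5): (A; A:dirty, B:clean)
Right (#6): (B; A:dirty, B:clean)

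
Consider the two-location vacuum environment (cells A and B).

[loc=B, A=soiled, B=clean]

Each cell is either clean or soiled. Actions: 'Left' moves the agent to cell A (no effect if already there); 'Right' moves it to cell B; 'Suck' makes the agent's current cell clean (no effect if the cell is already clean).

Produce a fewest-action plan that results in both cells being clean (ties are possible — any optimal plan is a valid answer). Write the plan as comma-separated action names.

Left, Suck

t=1 Left ⇒ (A; A:soiled, B:clean)
t=2 Suck ⇒ (A; A:clean, B:clean)
min 2: go A then Suck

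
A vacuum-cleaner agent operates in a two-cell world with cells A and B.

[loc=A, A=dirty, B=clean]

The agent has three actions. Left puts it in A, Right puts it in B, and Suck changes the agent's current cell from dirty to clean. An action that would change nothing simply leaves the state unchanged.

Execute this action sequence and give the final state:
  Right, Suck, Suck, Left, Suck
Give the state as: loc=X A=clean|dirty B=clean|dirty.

loc=A A=clean B=clean

1. Right → loc=B A=dirty B=clean
2. Suck → loc=B A=dirty B=clean
3. Suck → loc=B A=dirty B=clean
4. Left → loc=A A=dirty B=clean
5. Suck → loc=A A=clean B=clean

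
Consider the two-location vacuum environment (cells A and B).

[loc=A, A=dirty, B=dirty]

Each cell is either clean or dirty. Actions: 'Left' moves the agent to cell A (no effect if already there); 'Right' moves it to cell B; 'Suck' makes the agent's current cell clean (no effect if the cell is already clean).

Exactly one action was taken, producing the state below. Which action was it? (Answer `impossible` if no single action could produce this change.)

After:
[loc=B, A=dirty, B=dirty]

try  Left: in A — A dirty, B dirty
try Right: in B — A dirty, B dirty  ← match
try  Suck: in A — A clean, B dirty

Right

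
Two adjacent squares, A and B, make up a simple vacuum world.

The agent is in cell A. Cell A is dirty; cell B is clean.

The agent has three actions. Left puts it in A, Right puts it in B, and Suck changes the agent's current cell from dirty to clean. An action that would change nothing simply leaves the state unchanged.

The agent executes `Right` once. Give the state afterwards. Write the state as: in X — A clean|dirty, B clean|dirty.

start: in A — A dirty, B clean
Right (#1): in B — A dirty, B clean

in B — A dirty, B clean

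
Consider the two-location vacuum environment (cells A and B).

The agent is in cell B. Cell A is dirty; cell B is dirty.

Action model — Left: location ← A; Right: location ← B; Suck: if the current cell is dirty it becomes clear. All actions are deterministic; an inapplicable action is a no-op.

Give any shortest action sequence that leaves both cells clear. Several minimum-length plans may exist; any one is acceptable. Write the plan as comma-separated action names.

Suck, Left, Suck

[1] after Suck: loc=B A=dirty B=clear
[2] after Left: loc=A A=dirty B=clear
[3] after Suck: loc=A A=clear B=clear
min 3: Suck B + move + Suck A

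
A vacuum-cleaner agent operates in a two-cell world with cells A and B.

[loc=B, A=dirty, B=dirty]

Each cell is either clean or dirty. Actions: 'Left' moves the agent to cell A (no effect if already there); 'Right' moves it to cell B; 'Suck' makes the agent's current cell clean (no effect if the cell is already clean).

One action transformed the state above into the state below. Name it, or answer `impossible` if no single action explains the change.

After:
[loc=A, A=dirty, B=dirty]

Left

try  Left: in A — A dirty, B dirty  ← match
try Right: in B — A dirty, B dirty
try  Suck: in B — A dirty, B clean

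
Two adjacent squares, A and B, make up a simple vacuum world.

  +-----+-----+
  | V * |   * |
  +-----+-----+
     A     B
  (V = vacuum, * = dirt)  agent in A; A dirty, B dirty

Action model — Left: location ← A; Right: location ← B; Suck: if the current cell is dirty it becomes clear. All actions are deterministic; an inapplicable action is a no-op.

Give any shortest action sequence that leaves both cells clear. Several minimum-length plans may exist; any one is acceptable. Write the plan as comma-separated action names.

Suck, Right, Suck

Suck (#1): (A; A:clear, B:dirty)
Right (#2): (B; A:clear, B:dirty)
Suck (#3): (B; A:clear, B:clear)
min 3: Suck A + move + Suck B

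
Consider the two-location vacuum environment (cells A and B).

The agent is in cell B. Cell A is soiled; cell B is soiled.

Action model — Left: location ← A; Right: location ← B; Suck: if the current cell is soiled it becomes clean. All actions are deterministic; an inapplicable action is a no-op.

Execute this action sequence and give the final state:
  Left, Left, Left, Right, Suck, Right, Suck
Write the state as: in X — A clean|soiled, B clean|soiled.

in B — A soiled, B clean

step 1/7 (Left): in A — A soiled, B soiled
step 2/7 (Left): in A — A soiled, B soiled
step 3/7 (Left): in A — A soiled, B soiled
step 4/7 (Right): in B — A soiled, B soiled
step 5/7 (Suck): in B — A soiled, B clean
step 6/7 (Right): in B — A soiled, B clean
step 7/7 (Suck): in B — A soiled, B clean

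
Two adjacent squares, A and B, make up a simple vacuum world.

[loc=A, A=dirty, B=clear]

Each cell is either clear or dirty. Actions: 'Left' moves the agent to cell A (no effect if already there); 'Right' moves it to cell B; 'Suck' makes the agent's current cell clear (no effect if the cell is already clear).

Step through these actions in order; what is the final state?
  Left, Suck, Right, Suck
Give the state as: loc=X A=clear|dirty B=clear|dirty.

loc=B A=clear B=clear

1. Left → loc=A A=dirty B=clear
2. Suck → loc=A A=clear B=clear
3. Right → loc=B A=clear B=clear
4. Suck → loc=B A=clear B=clear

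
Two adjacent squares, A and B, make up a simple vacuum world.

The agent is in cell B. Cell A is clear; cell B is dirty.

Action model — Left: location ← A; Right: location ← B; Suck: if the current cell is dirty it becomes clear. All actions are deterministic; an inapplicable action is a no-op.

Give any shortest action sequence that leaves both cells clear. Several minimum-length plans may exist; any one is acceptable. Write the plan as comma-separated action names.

t=1 Suck ⇒ in B — A clear, B clear
min 1: B is dirty, one Suck

Suck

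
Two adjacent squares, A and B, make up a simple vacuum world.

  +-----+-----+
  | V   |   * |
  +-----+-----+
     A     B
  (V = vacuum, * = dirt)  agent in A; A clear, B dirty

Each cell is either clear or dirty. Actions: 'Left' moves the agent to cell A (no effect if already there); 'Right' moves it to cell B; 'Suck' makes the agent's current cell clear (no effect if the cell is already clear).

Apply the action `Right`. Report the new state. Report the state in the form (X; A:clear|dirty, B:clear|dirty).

start: (A; A:clear, B:dirty)
t=1 Right ⇒ (B; A:clear, B:dirty)

(B; A:clear, B:dirty)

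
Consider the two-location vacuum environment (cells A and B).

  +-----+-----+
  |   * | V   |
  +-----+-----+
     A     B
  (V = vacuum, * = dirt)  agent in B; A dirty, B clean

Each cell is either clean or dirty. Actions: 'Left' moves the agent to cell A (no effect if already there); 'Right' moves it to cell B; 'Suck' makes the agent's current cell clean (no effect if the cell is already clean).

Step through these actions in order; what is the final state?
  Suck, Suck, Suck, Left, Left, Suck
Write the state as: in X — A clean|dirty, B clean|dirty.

in A — A clean, B clean

1. Suck → in B — A dirty, B clean
2. Suck → in B — A dirty, B clean
3. Suck → in B — A dirty, B clean
4. Left → in A — A dirty, B clean
5. Left → in A — A dirty, B clean
6. Suck → in A — A clean, B clean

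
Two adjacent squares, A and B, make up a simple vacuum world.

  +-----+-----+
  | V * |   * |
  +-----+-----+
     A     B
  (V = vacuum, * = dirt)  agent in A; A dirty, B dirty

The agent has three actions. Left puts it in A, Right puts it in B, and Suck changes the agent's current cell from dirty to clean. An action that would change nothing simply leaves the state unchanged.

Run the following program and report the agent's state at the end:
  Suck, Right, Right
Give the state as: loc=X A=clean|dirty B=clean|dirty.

loc=B A=clean B=dirty

Suck (#1): loc=A A=clean B=dirty
Right (#2): loc=B A=clean B=dirty
Right (#3): loc=B A=clean B=dirty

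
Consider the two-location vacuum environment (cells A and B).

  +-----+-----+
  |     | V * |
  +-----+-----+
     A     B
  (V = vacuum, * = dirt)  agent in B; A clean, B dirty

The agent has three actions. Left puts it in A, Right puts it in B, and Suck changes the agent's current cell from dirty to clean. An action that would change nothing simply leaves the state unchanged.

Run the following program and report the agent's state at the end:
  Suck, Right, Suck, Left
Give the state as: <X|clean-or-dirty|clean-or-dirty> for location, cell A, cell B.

<A|clean|clean>

[1] after Suck: <B|clean|clean>
[2] after Right: <B|clean|clean>
[3] after Suck: <B|clean|clean>
[4] after Left: <A|clean|clean>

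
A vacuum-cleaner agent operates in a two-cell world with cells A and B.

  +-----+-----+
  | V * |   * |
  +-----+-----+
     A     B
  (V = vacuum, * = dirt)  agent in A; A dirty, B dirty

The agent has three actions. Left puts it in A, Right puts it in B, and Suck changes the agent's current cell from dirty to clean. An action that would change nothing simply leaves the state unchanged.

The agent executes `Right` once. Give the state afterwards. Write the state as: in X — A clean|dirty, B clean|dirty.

start: in A — A dirty, B dirty
t=1 Right ⇒ in B — A dirty, B dirty

in B — A dirty, B dirty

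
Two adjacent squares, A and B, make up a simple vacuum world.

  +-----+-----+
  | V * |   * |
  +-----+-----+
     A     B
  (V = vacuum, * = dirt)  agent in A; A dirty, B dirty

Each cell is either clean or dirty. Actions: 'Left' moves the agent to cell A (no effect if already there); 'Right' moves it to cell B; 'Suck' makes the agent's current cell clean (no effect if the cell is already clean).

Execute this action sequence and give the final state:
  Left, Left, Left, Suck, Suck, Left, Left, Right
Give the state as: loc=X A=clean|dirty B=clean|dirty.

1) do Left; now loc=A A=dirty B=dirty
2) do Left; now loc=A A=dirty B=dirty
3) do Left; now loc=A A=dirty B=dirty
4) do Suck; now loc=A A=clean B=dirty
5) do Suck; now loc=A A=clean B=dirty
6) do Left; now loc=A A=clean B=dirty
7) do Left; now loc=A A=clean B=dirty
8) do Right; now loc=B A=clean B=dirty

loc=B A=clean B=dirty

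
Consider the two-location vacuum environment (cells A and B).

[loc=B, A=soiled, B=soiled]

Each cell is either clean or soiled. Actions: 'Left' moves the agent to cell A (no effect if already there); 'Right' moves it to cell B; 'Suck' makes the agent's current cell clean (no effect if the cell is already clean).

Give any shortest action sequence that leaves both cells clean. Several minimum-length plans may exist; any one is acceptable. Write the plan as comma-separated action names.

1. Suck → <B|soiled|clean>
2. Left → <A|soiled|clean>
3. Suck → <A|clean|clean>
min 3: Suck B + move + Suck A

Suck, Left, Suck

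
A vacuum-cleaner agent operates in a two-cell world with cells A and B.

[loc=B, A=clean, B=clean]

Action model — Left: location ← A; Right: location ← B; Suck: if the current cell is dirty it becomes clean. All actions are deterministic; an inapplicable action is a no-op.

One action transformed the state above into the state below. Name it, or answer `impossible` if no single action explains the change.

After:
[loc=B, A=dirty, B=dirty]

impossible

try  Left: loc=A A=clean B=clean
try Right: loc=B A=clean B=clean
try  Suck: loc=B A=clean B=clean
no single action produces the after-state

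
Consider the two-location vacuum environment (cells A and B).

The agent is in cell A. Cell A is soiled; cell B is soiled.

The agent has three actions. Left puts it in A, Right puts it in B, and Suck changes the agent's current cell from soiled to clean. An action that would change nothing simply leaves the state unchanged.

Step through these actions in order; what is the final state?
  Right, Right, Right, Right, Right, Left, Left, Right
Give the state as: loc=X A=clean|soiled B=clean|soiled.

loc=B A=soiled B=soiled

1) do Right; now loc=B A=soiled B=soiled
2) do Right; now loc=B A=soiled B=soiled
3) do Right; now loc=B A=soiled B=soiled
4) do Right; now loc=B A=soiled B=soiled
5) do Right; now loc=B A=soiled B=soiled
6) do Left; now loc=A A=soiled B=soiled
7) do Left; now loc=A A=soiled B=soiled
8) do Right; now loc=B A=soiled B=soiled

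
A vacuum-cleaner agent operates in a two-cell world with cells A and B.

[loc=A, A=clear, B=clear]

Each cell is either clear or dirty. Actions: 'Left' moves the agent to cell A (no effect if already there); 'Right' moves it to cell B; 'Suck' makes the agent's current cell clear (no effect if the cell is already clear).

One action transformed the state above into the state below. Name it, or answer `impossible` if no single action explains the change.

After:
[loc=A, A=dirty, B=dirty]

impossible

try  Left: in A — A clear, B clear
try Right: in B — A clear, B clear
try  Suck: in A — A clear, B clear
no single action produces the after-state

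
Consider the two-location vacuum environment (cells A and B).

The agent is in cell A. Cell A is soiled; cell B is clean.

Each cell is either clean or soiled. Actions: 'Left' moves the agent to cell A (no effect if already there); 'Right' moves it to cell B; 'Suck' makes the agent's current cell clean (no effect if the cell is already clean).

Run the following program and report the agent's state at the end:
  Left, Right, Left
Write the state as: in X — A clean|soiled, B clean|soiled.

Left (#1): in A — A soiled, B clean
Right (#2): in B — A soiled, B clean
Left (#3): in A — A soiled, B clean

in A — A soiled, B clean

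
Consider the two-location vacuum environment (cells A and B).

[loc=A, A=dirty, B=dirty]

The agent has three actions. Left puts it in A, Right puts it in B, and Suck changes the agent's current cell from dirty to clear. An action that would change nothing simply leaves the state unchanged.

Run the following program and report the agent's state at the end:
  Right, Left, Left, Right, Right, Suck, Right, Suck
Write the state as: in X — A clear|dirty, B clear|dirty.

t=1 Right ⇒ in B — A dirty, B dirty
t=2 Left ⇒ in A — A dirty, B dirty
t=3 Left ⇒ in A — A dirty, B dirty
t=4 Right ⇒ in B — A dirty, B dirty
t=5 Right ⇒ in B — A dirty, B dirty
t=6 Suck ⇒ in B — A dirty, B clear
t=7 Right ⇒ in B — A dirty, B clear
t=8 Suck ⇒ in B — A dirty, B clear

in B — A dirty, B clear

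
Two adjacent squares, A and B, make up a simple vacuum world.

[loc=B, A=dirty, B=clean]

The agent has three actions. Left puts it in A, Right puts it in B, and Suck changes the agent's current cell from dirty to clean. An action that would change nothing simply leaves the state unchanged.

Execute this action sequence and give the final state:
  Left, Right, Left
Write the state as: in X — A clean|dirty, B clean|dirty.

step 1/3 (Left): in A — A dirty, B clean
step 2/3 (Right): in B — A dirty, B clean
step 3/3 (Left): in A — A dirty, B clean

in A — A dirty, B clean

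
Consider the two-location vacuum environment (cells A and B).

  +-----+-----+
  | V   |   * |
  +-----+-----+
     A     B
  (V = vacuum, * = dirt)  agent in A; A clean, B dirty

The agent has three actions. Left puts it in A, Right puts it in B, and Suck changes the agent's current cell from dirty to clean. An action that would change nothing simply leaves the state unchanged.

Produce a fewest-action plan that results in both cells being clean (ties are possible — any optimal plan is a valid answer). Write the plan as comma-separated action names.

Right, Suck

[1] after Right: <B|clean|dirty>
[2] after Suck: <B|clean|clean>
min 2: go B then Suck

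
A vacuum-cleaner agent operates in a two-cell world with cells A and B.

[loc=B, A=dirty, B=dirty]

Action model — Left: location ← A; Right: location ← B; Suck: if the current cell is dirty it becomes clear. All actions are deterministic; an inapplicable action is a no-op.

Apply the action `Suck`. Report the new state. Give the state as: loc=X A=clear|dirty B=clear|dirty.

start: loc=B A=dirty B=dirty
step 1/1 (Suck): loc=B A=dirty B=clear

loc=B A=dirty B=clear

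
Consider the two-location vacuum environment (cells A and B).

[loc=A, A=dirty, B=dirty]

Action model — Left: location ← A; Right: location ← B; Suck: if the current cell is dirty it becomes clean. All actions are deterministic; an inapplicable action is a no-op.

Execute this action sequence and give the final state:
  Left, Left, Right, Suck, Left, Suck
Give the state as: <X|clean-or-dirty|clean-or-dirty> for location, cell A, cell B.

t=1 Left ⇒ <A|dirty|dirty>
t=2 Left ⇒ <A|dirty|dirty>
t=3 Right ⇒ <B|dirty|dirty>
t=4 Suck ⇒ <B|dirty|clean>
t=5 Left ⇒ <A|dirty|clean>
t=6 Suck ⇒ <A|clean|clean>

<A|clean|clean>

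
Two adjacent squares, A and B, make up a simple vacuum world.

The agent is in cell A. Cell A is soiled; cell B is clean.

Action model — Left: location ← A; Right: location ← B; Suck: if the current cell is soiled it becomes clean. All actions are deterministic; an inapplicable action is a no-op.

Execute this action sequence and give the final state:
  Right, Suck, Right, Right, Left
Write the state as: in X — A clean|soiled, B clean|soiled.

in A — A soiled, B clean

1. Right → in B — A soiled, B clean
2. Suck → in B — A soiled, B clean
3. Right → in B — A soiled, B clean
4. Right → in B — A soiled, B clean
5. Left → in A — A soiled, B clean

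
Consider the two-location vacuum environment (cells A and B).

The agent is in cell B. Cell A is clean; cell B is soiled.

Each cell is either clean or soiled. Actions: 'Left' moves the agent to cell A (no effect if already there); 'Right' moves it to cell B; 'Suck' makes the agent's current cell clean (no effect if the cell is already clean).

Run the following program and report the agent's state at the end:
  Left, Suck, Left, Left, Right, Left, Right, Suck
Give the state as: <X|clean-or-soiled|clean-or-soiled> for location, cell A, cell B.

t=1 Left ⇒ <A|clean|soiled>
t=2 Suck ⇒ <A|clean|soiled>
t=3 Left ⇒ <A|clean|soiled>
t=4 Left ⇒ <A|clean|soiled>
t=5 Right ⇒ <B|clean|soiled>
t=6 Left ⇒ <A|clean|soiled>
t=7 Right ⇒ <B|clean|soiled>
t=8 Suck ⇒ <B|clean|clean>

<B|clean|clean>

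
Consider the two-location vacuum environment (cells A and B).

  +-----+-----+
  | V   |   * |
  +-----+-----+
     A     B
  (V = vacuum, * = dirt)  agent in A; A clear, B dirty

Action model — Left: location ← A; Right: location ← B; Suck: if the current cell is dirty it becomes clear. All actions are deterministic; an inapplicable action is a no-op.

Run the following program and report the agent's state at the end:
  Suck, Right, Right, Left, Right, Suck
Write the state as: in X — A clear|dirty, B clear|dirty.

1) do Suck; now in A — A clear, B dirty
2) do Right; now in B — A clear, B dirty
3) do Right; now in B — A clear, B dirty
4) do Left; now in A — A clear, B dirty
5) do Right; now in B — A clear, B dirty
6) do Suck; now in B — A clear, B clear

in B — A clear, B clear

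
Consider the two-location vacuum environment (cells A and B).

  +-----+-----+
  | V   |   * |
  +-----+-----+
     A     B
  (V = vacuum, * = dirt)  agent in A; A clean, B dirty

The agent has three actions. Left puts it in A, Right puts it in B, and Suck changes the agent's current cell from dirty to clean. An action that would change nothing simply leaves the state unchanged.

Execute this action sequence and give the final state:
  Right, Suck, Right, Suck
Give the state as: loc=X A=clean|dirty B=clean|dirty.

[1] after Right: loc=B A=clean B=dirty
[2] after Suck: loc=B A=clean B=clean
[3] after Right: loc=B A=clean B=clean
[4] after Suck: loc=B A=clean B=clean

loc=B A=clean B=clean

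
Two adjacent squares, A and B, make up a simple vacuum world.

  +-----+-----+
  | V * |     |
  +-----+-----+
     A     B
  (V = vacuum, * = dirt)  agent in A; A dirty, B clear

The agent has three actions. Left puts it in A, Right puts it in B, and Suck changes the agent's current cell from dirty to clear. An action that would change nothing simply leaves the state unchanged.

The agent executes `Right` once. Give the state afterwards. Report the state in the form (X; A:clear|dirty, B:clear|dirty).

start: (A; A:dirty, B:clear)
1. Right → (B; A:dirty, B:clear)

(B; A:dirty, B:clear)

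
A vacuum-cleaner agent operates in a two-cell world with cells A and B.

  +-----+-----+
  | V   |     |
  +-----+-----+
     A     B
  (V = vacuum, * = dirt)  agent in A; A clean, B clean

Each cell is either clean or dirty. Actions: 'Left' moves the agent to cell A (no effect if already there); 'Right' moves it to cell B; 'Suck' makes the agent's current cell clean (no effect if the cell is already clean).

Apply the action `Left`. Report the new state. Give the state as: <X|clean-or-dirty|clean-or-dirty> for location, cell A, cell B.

start: <A|clean|clean>
1) do Left; now <A|clean|clean>

<A|clean|clean>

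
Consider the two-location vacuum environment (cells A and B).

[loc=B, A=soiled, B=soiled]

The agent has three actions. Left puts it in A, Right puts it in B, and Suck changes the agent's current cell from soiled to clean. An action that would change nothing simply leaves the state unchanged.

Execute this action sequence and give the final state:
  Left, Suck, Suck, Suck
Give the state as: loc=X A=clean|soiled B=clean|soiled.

loc=A A=clean B=soiled

Left (#1): loc=A A=soiled B=soiled
Suck (#2): loc=A A=clean B=soiled
Suck (#3): loc=A A=clean B=soiled
Suck (#4): loc=A A=clean B=soiled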